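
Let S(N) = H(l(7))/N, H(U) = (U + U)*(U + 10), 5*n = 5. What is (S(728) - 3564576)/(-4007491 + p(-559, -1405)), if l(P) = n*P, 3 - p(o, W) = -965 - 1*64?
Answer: 185357935/208335868 ≈ 0.88971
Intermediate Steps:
n = 1 (n = (⅕)*5 = 1)
p(o, W) = 1032 (p(o, W) = 3 - (-965 - 1*64) = 3 - (-965 - 64) = 3 - 1*(-1029) = 3 + 1029 = 1032)
l(P) = P (l(P) = 1*P = P)
H(U) = 2*U*(10 + U) (H(U) = (2*U)*(10 + U) = 2*U*(10 + U))
S(N) = 238/N (S(N) = (2*7*(10 + 7))/N = (2*7*17)/N = 238/N)
(S(728) - 3564576)/(-4007491 + p(-559, -1405)) = (238/728 - 3564576)/(-4007491 + 1032) = (238*(1/728) - 3564576)/(-4006459) = (17/52 - 3564576)*(-1/4006459) = -185357935/52*(-1/4006459) = 185357935/208335868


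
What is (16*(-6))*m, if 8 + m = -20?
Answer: 2688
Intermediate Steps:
m = -28 (m = -8 - 20 = -28)
(16*(-6))*m = (16*(-6))*(-28) = -96*(-28) = 2688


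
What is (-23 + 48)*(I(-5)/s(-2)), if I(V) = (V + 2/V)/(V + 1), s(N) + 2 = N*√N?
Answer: -45/8 + 45*I*√2/8 ≈ -5.625 + 7.9549*I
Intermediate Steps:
s(N) = -2 + N^(3/2) (s(N) = -2 + N*√N = -2 + N^(3/2))
I(V) = (V + 2/V)/(1 + V)
(-23 + 48)*(I(-5)/s(-2)) = (-23 + 48)*(((2 + (-5)²)/((-5)*(1 - 5)))/(-2 + (-2)^(3/2))) = 25*((-⅕*(2 + 25)/(-4))/(-2 - 2*I*√2)) = 25*((-⅕*(-¼)*27)/(-2 - 2*I*√2)) = 25*(27/(20*(-2 - 2*I*√2))) = 135/(4*(-2 - 2*I*√2))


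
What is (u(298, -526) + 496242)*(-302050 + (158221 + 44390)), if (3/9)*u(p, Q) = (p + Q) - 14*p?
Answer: -48033213438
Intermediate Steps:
u(p, Q) = -39*p + 3*Q (u(p, Q) = 3*((p + Q) - 14*p) = 3*((Q + p) - 14*p) = 3*(Q - 13*p) = -39*p + 3*Q)
(u(298, -526) + 496242)*(-302050 + (158221 + 44390)) = ((-39*298 + 3*(-526)) + 496242)*(-302050 + (158221 + 44390)) = ((-11622 - 1578) + 496242)*(-302050 + 202611) = (-13200 + 496242)*(-99439) = 483042*(-99439) = -48033213438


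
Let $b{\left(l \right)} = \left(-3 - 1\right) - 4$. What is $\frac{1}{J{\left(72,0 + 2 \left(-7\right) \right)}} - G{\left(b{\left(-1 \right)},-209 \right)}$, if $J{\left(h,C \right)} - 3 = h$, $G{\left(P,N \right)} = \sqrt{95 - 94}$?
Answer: $- \frac{74}{75} \approx -0.98667$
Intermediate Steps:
$b{\left(l \right)} = -8$ ($b{\left(l \right)} = -4 - 4 = -8$)
$G{\left(P,N \right)} = 1$ ($G{\left(P,N \right)} = \sqrt{1} = 1$)
$J{\left(h,C \right)} = 3 + h$
$\frac{1}{J{\left(72,0 + 2 \left(-7\right) \right)}} - G{\left(b{\left(-1 \right)},-209 \right)} = \frac{1}{3 + 72} - 1 = \frac{1}{75} - 1 = - \frac{74}{75}$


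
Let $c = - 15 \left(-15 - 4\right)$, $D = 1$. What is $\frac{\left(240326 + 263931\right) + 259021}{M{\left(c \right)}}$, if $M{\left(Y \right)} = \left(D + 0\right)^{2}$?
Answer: $763278$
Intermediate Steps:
$c = 285$ ($c = \left(-15\right) \left(-19\right) = 285$)
$M{\left(Y \right)} = 1$ ($M{\left(Y \right)} = \left(1 + 0\right)^{2} = 1^{2} = 1$)
$\frac{\left(240326 + 263931\right) + 259021}{M{\left(c \right)}} = \frac{\left(240326 + 263931\right) + 259021}{1} = \left(504257 + 259021\right) 1 = 763278 \cdot 1 = 763278$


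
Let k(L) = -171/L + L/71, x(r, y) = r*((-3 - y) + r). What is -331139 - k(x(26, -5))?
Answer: -17116430475/51688 ≈ -3.3115e+5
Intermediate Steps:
x(r, y) = r*(-3 + r - y)
k(L) = -171/L + L/71 (k(L) = -171/L + L*(1/71) = -171/L + L/71)
-331139 - k(x(26, -5)) = -331139 - (-171*1/(26*(-3 + 26 - 1*(-5))) + (26*(-3 + 26 - 1*(-5)))/71) = -331139 - (-171*1/(26*(-3 + 26 + 5)) + (26*(-3 + 26 + 5))/71) = -331139 - (-171/(26*28) + (26*28)/71) = -331139 - (-171/728 + (1/71)*728) = -331139 - (-171*1/728 + 728/71) = -331139 - (-171/728 + 728/71) = -331139 - 1*517843/51688 = -331139 - 517843/51688 = -17116430475/51688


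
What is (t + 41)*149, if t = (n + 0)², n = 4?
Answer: 8493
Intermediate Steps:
t = 16 (t = (4 + 0)² = 4² = 16)
(t + 41)*149 = (16 + 41)*149 = 57*149 = 8493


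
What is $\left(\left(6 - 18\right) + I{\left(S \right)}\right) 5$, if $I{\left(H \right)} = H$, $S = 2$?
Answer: $-50$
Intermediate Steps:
$\left(\left(6 - 18\right) + I{\left(S \right)}\right) 5 = \left(\left(6 - 18\right) + 2\right) 5 = \left(-12 + 2\right) 5 = \left(-10\right) 5 = -50$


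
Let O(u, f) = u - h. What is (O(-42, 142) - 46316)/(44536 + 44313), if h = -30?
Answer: -46328/88849 ≈ -0.52142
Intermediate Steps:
O(u, f) = 30 + u (O(u, f) = u - 1*(-30) = u + 30 = 30 + u)
(O(-42, 142) - 46316)/(44536 + 44313) = ((30 - 42) - 46316)/(44536 + 44313) = (-12 - 46316)/88849 = -46328*1/88849 = -46328/88849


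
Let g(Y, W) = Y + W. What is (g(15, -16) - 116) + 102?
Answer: -15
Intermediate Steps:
g(Y, W) = W + Y
(g(15, -16) - 116) + 102 = ((-16 + 15) - 116) + 102 = (-1 - 116) + 102 = -117 + 102 = -15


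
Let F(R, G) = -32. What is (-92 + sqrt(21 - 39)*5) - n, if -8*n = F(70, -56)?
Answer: -96 + 15*I*sqrt(2) ≈ -96.0 + 21.213*I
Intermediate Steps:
n = 4 (n = -1/8*(-32) = 4)
(-92 + sqrt(21 - 39)*5) - n = (-92 + sqrt(21 - 39)*5) - 1*4 = (-92 + sqrt(-18)*5) - 4 = (-92 + (3*I*sqrt(2))*5) - 4 = (-92 + 15*I*sqrt(2)) - 4 = -96 + 15*I*sqrt(2)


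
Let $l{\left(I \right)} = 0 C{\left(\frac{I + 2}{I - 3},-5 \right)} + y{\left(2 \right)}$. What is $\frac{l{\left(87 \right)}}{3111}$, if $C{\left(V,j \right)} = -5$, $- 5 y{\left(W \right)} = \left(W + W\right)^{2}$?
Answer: $- \frac{16}{15555} \approx -0.0010286$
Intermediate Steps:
$y{\left(W \right)} = - \frac{4 W^{2}}{5}$ ($y{\left(W \right)} = - \frac{\left(W + W\right)^{2}}{5} = - \frac{\left(2 W\right)^{2}}{5} = - \frac{4 W^{2}}{5}$)
$l{\left(I \right)} = - \frac{16}{5}$ ($l{\left(I \right)} = 0 \left(-5\right) - \frac{4 \cdot 2^{2}}{5} = 0 - \frac{16}{5} = - \frac{16}{5}$)
$\frac{l{\left(87 \right)}}{3111} = - \frac{16}{5 \cdot 3111} = \left(- \frac{16}{5}\right) \frac{1}{3111} = - \frac{16}{15555}$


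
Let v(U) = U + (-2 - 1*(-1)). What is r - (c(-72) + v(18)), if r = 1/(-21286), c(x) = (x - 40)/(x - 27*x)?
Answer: -42188969/2490462 ≈ -16.940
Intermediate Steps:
c(x) = -(-40 + x)/(26*x) (c(x) = (-40 + x)/((-26*x)) = (-40 + x)*(-1/(26*x)) = -(-40 + x)/(26*x))
v(U) = -1 + U (v(U) = U + (-2 + 1) = U - 1 = -1 + U)
r = -1/21286 ≈ -4.6979e-5
r - (c(-72) + v(18)) = -1/21286 - ((1/26)*(40 - 1*(-72))/(-72) + (-1 + 18)) = -1/21286 - ((1/26)*(-1/72)*(40 + 72) + 17) = -1/21286 - ((1/26)*(-1/72)*112 + 17) = -1/21286 - (-7/117 + 17) = -1/21286 - 1*1982/117 = -1/21286 - 1982/117 = -42188969/2490462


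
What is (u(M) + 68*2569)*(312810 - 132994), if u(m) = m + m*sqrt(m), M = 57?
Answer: 31422666184 + 10249512*sqrt(57) ≈ 3.1500e+10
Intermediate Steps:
u(m) = m + m**(3/2)
(u(M) + 68*2569)*(312810 - 132994) = ((57 + 57**(3/2)) + 68*2569)*(312810 - 132994) = ((57 + 57*sqrt(57)) + 174692)*179816 = (174749 + 57*sqrt(57))*179816 = 31422666184 + 10249512*sqrt(57)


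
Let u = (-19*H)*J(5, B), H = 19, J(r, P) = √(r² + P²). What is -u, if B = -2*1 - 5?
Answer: 361*√74 ≈ 3105.4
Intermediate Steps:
B = -7 (B = -2 - 5 = -7)
J(r, P) = √(P² + r²)
u = -361*√74 (u = (-19*19)*√((-7)² + 5²) = -361*√(49 + 25) = -361*√74 ≈ -3105.4)
-u = -(-361)*√74 = 361*√74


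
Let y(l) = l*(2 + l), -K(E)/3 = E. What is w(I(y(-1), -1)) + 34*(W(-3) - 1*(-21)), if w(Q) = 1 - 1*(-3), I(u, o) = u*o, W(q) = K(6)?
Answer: 106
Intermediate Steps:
K(E) = -3*E
W(q) = -18 (W(q) = -3*6 = -18)
I(u, o) = o*u
w(Q) = 4 (w(Q) = 1 + 3 = 4)
w(I(y(-1), -1)) + 34*(W(-3) - 1*(-21)) = 4 + 34*(-18 - 1*(-21)) = 4 + 34*(-18 + 21) = 4 + 34*3 = 4 + 102 = 106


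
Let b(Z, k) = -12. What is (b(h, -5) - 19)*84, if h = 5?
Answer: -2604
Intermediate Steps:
(b(h, -5) - 19)*84 = (-12 - 19)*84 = -31*84 = -2604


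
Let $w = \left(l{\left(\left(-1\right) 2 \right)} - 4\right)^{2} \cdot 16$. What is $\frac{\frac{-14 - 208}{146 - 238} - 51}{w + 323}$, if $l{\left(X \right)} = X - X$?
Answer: $- \frac{745}{8878} \approx -0.083915$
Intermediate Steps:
$l{\left(X \right)} = 0$
$w = 256$ ($w = \left(0 - 4\right)^{2} \cdot 16 = \left(-4\right)^{2} \cdot 16 = 16 \cdot 16 = 256$)
$\frac{\frac{-14 - 208}{146 - 238} - 51}{w + 323} = \frac{\frac{-14 - 208}{146 - 238} - 51}{256 + 323} = \frac{- \frac{222}{-92} - 51}{579} = \left(\left(-222\right) \left(- \frac{1}{92}\right) - 51\right) \frac{1}{579} = \left(\frac{111}{46} - 51\right) \frac{1}{579} = \left(- \frac{2235}{46}\right) \frac{1}{579} = - \frac{745}{8878}$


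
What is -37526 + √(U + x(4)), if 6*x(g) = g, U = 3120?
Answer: -37526 + √28086/3 ≈ -37470.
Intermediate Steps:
x(g) = g/6
-37526 + √(U + x(4)) = -37526 + √(3120 + (⅙)*4) = -37526 + √(3120 + ⅔) = -37526 + √(9362/3) = -37526 + √28086/3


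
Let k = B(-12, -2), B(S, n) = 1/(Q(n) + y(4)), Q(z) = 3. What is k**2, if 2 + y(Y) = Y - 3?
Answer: 1/4 ≈ 0.25000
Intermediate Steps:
y(Y) = -5 + Y (y(Y) = -2 + (Y - 3) = -2 + (-3 + Y) = -5 + Y)
B(S, n) = 1/2 (B(S, n) = 1/(3 + (-5 + 4)) = 1/(3 - 1) = 1/2)
k = 1/2 ≈ 0.50000
k**2 = (1/2)**2 = 1/4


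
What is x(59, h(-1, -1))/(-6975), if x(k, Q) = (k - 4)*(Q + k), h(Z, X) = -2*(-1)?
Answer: -671/1395 ≈ -0.48100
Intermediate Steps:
h(Z, X) = 2
x(k, Q) = (-4 + k)*(Q + k)
x(59, h(-1, -1))/(-6975) = (59² - 4*2 - 4*59 + 2*59)/(-6975) = (3481 - 8 - 236 + 118)*(-1/6975) = 3355*(-1/6975) = -671/1395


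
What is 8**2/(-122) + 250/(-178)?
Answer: -10473/5429 ≈ -1.9291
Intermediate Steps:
8**2/(-122) + 250/(-178) = 64*(-1/122) + 250*(-1/178) = -32/61 - 125/89 = -10473/5429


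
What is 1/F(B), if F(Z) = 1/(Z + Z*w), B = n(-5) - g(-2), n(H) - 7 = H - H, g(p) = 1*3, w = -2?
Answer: -4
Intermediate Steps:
g(p) = 3
n(H) = 7 (n(H) = 7 + (H - H) = 7 + 0 = 7)
B = 4 (B = 7 - 1*3 = 7 - 3 = 4)
F(Z) = -1/Z (F(Z) = 1/(Z + Z*(-2)) = 1/(Z - 2*Z) = 1/(-Z) = -1/Z)
1/F(B) = 1/(-1/4) = 1/(-1*¼) = 1/(-¼) = -4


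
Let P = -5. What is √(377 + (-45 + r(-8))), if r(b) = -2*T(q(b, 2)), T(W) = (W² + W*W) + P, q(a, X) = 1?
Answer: 13*√2 ≈ 18.385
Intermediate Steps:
T(W) = -5 + 2*W² (T(W) = (W² + W*W) - 5 = (W² + W²) - 5 = 2*W² - 5 = -5 + 2*W²)
r(b) = 6 (r(b) = -2*(-5 + 2*1²) = -2*(-5 + 2*1) = -2*(-5 + 2) = -2*(-3) = 6)
√(377 + (-45 + r(-8))) = √(377 + (-45 + 6)) = √(377 - 39) = √338 = 13*√2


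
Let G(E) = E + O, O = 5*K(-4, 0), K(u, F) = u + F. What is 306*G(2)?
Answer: -5508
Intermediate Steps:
K(u, F) = F + u
O = -20 (O = 5*(0 - 4) = 5*(-4) = -20)
G(E) = -20 + E (G(E) = E - 20 = -20 + E)
306*G(2) = 306*(-20 + 2) = 306*(-18) = -5508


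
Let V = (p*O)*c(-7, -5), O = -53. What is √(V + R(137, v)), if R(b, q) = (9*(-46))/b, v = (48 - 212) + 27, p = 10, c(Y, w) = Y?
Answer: 4*√4348517/137 ≈ 60.885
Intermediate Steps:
v = -137 (v = -164 + 27 = -137)
R(b, q) = -414/b
V = 3710 (V = (10*(-53))*(-7) = -530*(-7) = 3710)
√(V + R(137, v)) = √(3710 - 414/137) = √(507856/137) = 4*√4348517/137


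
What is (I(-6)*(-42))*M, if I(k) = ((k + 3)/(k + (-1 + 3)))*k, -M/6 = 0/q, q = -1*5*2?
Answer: 0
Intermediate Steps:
q = -10 (q = -5*2 = -10)
M = 0 (M = -0/(-10) = -0*(-1)/10 = -6*0 = 0)
I(k) = k*(3 + k)/(2 + k) (I(k) = ((3 + k)/(k + 2))*k = ((3 + k)/(2 + k))*k = k*(3 + k)/(2 + k))
(I(-6)*(-42))*M = (-6*(3 - 6)/(2 - 6)*(-42))*0 = (-6*(-3)/(-4)*(-42))*0 = (-6*(-¼)*(-3)*(-42))*0 = -9/2*(-42)*0 = 189*0 = 0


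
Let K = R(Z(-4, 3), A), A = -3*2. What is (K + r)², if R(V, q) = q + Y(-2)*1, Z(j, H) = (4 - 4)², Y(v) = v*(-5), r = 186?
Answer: 36100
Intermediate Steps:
Y(v) = -5*v
Z(j, H) = 0 (Z(j, H) = 0² = 0)
A = -6
R(V, q) = 10 + q (R(V, q) = q - 5*(-2)*1 = q + 10*1 = q + 10 = 10 + q)
K = 4 (K = 10 - 6 = 4)
(K + r)² = (4 + 186)² = 190² = 36100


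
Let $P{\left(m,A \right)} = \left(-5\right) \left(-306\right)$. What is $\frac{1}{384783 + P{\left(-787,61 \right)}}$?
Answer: $\frac{1}{386313} \approx 2.5886 \cdot 10^{-6}$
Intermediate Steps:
$P{\left(m,A \right)} = 1530$
$\frac{1}{384783 + P{\left(-787,61 \right)}} = \frac{1}{384783 + 1530} = \frac{1}{386313}$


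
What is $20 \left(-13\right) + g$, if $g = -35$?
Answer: $-295$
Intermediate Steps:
$20 \left(-13\right) + g = 20 \left(-13\right) - 35 = -260 - 35 = -295$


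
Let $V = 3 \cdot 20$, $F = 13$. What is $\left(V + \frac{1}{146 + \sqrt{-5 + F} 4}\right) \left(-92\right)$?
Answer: $- \frac{29242798}{5297} + \frac{184 \sqrt{2}}{5297} \approx -5520.6$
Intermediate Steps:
$V = 60$
$\left(V + \frac{1}{146 + \sqrt{-5 + F} 4}\right) \left(-92\right) = \left(60 + \frac{1}{146 + \sqrt{-5 + 13} \cdot 4}\right) \left(-92\right) = \left(60 + \frac{1}{146 + \sqrt{8} \cdot 4}\right) \left(-92\right) = \left(60 + \frac{1}{146 + 2 \sqrt{2} \cdot 4}\right) \left(-92\right) = \left(60 + \frac{1}{146 + 8 \sqrt{2}}\right) \left(-92\right) = -5520 - \frac{92}{146 + 8 \sqrt{2}}$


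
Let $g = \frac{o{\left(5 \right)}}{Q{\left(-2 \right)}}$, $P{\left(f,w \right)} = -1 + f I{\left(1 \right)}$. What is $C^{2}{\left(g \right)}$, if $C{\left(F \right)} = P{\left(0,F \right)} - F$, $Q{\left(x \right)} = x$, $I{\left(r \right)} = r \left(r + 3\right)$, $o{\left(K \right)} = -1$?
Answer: $\frac{9}{4} \approx 2.25$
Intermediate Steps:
$I{\left(r \right)} = r \left(3 + r\right)$
$P{\left(f,w \right)} = -1 + 4 f$ ($P{\left(f,w \right)} = -1 + f 1 \left(3 + 1\right) = -1 + f 1 \cdot 4 = -1 + f 4 = -1 + 4 f$)
$g = \frac{1}{2}$ ($g = - \frac{1}{-2} = \left(-1\right) \left(- \frac{1}{2}\right) = \frac{1}{2} \approx 0.5$)
$C{\left(F \right)} = -1 - F$ ($C{\left(F \right)} = \left(-1 + 4 \cdot 0\right) - F = \left(-1 + 0\right) - F = -1 - F$)
$C^{2}{\left(g \right)} = \left(-1 - \frac{1}{2}\right)^{2} = \left(- \frac{3}{2}\right)^{2} = \frac{9}{4}$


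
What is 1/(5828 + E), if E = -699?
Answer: 1/5129 ≈ 0.00019497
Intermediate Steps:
1/(5828 + E) = 1/(5828 - 699) = 1/5129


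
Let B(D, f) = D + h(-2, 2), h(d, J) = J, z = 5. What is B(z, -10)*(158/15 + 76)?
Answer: 9086/15 ≈ 605.73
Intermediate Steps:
B(D, f) = 2 + D (B(D, f) = D + 2 = 2 + D)
B(z, -10)*(158/15 + 76) = (2 + 5)*(158/15 + 76) = 7*(158*(1/15) + 76) = 7*(158/15 + 76) = 7*(1298/15) = 9086/15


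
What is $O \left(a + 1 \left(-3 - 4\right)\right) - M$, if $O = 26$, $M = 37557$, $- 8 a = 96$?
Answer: $-38051$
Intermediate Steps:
$a = -12$ ($a = \left(- \frac{1}{8}\right) 96 = -12$)
$O \left(a + 1 \left(-3 - 4\right)\right) - M = 26 \left(-12 + 1 \left(-3 - 4\right)\right) - 37557 = 26 \left(-12 + 1 \left(-7\right)\right) - 37557 = 26 \left(-12 - 7\right) - 37557 = 26 \left(-19\right) - 37557 = -494 - 37557 = -38051$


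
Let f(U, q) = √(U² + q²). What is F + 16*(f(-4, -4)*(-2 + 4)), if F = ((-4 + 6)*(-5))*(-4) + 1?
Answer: 41 + 128*√2 ≈ 222.02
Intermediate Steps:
F = 41 (F = (2*(-5))*(-4) + 1 = -10*(-4) + 1 = 40 + 1 = 41)
F + 16*(f(-4, -4)*(-2 + 4)) = 41 + 16*(√((-4)² + (-4)²)*(-2 + 4)) = 41 + 16*(√(16 + 16)*2) = 41 + 16*(√32*2) = 41 + 16*((4*√2)*2) = 41 + 16*(8*√2) = 41 + 128*√2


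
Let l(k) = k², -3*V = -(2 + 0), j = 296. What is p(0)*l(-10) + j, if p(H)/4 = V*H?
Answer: 296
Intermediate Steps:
V = ⅔ (V = -(-1)*(2 + 0)/3 = -(-1)*2/3 = -⅓*(-2) = ⅔ ≈ 0.66667)
p(H) = 8*H/3 (p(H) = 4*(2*H/3) = 8*H/3)
p(0)*l(-10) + j = ((8/3)*0)*(-10)² + 296 = 0*100 + 296 = 0 + 296 = 296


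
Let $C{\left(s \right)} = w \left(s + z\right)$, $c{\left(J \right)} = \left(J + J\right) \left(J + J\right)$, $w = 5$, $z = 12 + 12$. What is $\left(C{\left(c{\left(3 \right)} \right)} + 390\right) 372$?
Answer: $256680$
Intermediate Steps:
$z = 24$
$c{\left(J \right)} = 4 J^{2}$ ($c{\left(J \right)} = 2 J 2 J = 4 J^{2}$)
$C{\left(s \right)} = 120 + 5 s$ ($C{\left(s \right)} = 5 \left(s + 24\right) = 5 \left(24 + s\right) = 120 + 5 s$)
$\left(C{\left(c{\left(3 \right)} \right)} + 390\right) 372 = \left(\left(120 + 5 \cdot 4 \cdot 3^{2}\right) + 390\right) 372 = \left(\left(120 + 5 \cdot 4 \cdot 9\right) + 390\right) 372 = \left(\left(120 + 5 \cdot 36\right) + 390\right) 372 = \left(\left(120 + 180\right) + 390\right) 372 = \left(300 + 390\right) 372 = 690 \cdot 372 = 256680$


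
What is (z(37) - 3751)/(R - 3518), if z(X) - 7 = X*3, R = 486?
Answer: 3633/3032 ≈ 1.1982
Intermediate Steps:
z(X) = 7 + 3*X (z(X) = 7 + X*3 = 7 + 3*X)
(z(37) - 3751)/(R - 3518) = ((7 + 3*37) - 3751)/(486 - 3518) = ((7 + 111) - 3751)/(-3032) = (118 - 3751)*(-1/3032) = -3633*(-1/3032) = 3633/3032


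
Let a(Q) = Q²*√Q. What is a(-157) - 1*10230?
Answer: -10230 + 24649*I*√157 ≈ -10230.0 + 3.0885e+5*I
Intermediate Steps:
a(Q) = Q^(5/2)
a(-157) - 1*10230 = (-157)^(5/2) - 1*10230 = 24649*I*√157 - 10230 = -10230 + 24649*I*√157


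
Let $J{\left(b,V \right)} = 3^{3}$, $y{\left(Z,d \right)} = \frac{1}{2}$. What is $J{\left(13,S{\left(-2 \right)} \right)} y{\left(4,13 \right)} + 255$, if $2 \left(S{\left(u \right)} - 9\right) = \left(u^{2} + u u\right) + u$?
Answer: $\frac{537}{2} \approx 268.5$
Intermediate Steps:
$y{\left(Z,d \right)} = \frac{1}{2}$
$S{\left(u \right)} = 9 + u^{2} + \frac{u}{2}$ ($S{\left(u \right)} = 9 + \frac{\left(u^{2} + u u\right) + u}{2} = 9 + \frac{\left(u^{2} + u^{2}\right) + u}{2} = 9 + \frac{2 u^{2} + u}{2} = 9 + \frac{u + 2 u^{2}}{2} = 9 + \left(u^{2} + \frac{u}{2}\right) = 9 + u^{2} + \frac{u}{2}$)
$J{\left(b,V \right)} = 27$
$J{\left(13,S{\left(-2 \right)} \right)} y{\left(4,13 \right)} + 255 = 27 \cdot \frac{1}{2} + 255 = \frac{27}{2} + 255 = \frac{537}{2}$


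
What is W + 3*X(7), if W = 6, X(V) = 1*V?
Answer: 27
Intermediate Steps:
X(V) = V
W + 3*X(7) = 6 + 3*7 = 6 + 21 = 27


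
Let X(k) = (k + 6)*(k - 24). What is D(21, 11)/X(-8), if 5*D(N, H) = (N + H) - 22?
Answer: 1/32 ≈ 0.031250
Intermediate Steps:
D(N, H) = -22/5 + H/5 + N/5 (D(N, H) = ((N + H) - 22)/5 = ((H + N) - 22)/5 = (-22 + H + N)/5 = -22/5 + H/5 + N/5)
X(k) = (-24 + k)*(6 + k) (X(k) = (6 + k)*(-24 + k) = (-24 + k)*(6 + k))
D(21, 11)/X(-8) = (-22/5 + (⅕)*11 + (⅕)*21)/(-144 + (-8)² - 18*(-8)) = (-22/5 + 11/5 + 21/5)/(-144 + 64 + 144) = 2/64 = 2*(1/64) = 1/32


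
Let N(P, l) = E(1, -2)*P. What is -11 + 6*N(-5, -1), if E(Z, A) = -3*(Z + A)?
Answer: -101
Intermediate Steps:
E(Z, A) = -3*A - 3*Z (E(Z, A) = -3*(A + Z) = -3*A - 3*Z)
N(P, l) = 3*P (N(P, l) = (-3*(-2) - 3*1)*P = (6 - 3)*P = 3*P)
-11 + 6*N(-5, -1) = -11 + 6*(3*(-5)) = -11 + 6*(-15) = -11 - 90 = -101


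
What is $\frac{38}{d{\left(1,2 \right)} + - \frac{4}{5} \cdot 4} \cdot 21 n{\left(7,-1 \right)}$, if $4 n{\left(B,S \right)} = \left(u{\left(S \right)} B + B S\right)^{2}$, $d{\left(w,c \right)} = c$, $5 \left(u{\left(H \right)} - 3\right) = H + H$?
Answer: $- \frac{104272}{5} \approx -20854.0$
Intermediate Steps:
$u{\left(H \right)} = 3 + \frac{2 H}{5}$ ($u{\left(H \right)} = 3 + \frac{H + H}{5} = 3 + \frac{2 H}{5}$)
$n{\left(B,S \right)} = \frac{\left(B S + B \left(3 + \frac{2 S}{5}\right)\right)^{2}}{4}$ ($n{\left(B,S \right)} = \frac{\left(\left(3 + \frac{2 S}{5}\right) B + B S\right)^{2}}{4} = \frac{\left(B \left(3 + \frac{2 S}{5}\right) + B S\right)^{2}}{4} = \frac{\left(B S + B \left(3 + \frac{2 S}{5}\right)\right)^{2}}{4}$)
$\frac{38}{d{\left(1,2 \right)} + - \frac{4}{5} \cdot 4} \cdot 21 n{\left(7,-1 \right)} = \frac{38}{2 + - \frac{4}{5} \cdot 4} \cdot 21 \frac{7^{2} \left(15 + 7 \left(-1\right)\right)^{2}}{100} = \frac{38}{2 + \left(-4\right) \frac{1}{5} \cdot 4} \cdot 21 \cdot \frac{1}{100} \cdot 49 \left(15 - 7\right)^{2} = \frac{38}{2 - \frac{16}{5}} \cdot 21 \cdot \frac{1}{100} \cdot 49 \cdot 8^{2} = \frac{38}{2 - \frac{16}{5}} \cdot 21 \cdot \frac{1}{100} \cdot 49 \cdot 64 = \frac{38}{- \frac{6}{5}} \cdot 21 \cdot \frac{784}{25} = 38 \left(- \frac{5}{6}\right) 21 \cdot \frac{784}{25} = \left(- \frac{95}{3}\right) 21 \cdot \frac{784}{25} = \left(-665\right) \frac{784}{25} = - \frac{104272}{5}$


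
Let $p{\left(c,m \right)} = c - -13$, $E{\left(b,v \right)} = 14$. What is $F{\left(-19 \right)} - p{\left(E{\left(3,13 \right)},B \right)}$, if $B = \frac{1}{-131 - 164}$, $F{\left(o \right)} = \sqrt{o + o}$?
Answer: $-27 + i \sqrt{38} \approx -27.0 + 6.1644 i$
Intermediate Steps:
$F{\left(o \right)} = \sqrt{2} \sqrt{o}$ ($F{\left(o \right)} = \sqrt{2 o} = \sqrt{2} \sqrt{o}$)
$B = - \frac{1}{295}$ ($B = \frac{1}{-295} = - \frac{1}{295} \approx -0.0033898$)
$p{\left(c,m \right)} = 13 + c$ ($p{\left(c,m \right)} = c + 13 = 13 + c$)
$F{\left(-19 \right)} - p{\left(E{\left(3,13 \right)},B \right)} = \sqrt{2} \sqrt{-19} - \left(13 + 14\right) = \sqrt{2} i \sqrt{19} - 27 = i \sqrt{38} - 27 = -27 + i \sqrt{38}$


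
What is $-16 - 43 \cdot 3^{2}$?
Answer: $-403$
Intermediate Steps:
$-16 - 43 \cdot 3^{2} = -16 - 387 = -403$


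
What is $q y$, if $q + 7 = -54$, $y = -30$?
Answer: $1830$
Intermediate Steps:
$q = -61$ ($q = -7 - 54 = -61$)
$q y = \left(-61\right) \left(-30\right) = 1830$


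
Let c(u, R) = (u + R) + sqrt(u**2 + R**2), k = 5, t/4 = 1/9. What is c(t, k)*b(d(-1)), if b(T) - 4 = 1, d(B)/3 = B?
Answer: 245/9 + 5*sqrt(2041)/9 ≈ 52.321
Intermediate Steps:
d(B) = 3*B
b(T) = 5 (b(T) = 4 + 1 = 5)
t = 4/9 ≈ 0.44444
c(u, R) = R + u + sqrt(R**2 + u**2) (c(u, R) = (R + u) + sqrt(R**2 + u**2) = R + u + sqrt(R**2 + u**2))
c(t, k)*b(d(-1)) = (5 + 4/9 + sqrt(5**2 + (4/9)**2))*5 = (5 + 4/9 + sqrt(25 + 16/81))*5 = (5 + 4/9 + sqrt(2041/81))*5 = (5 + 4/9 + sqrt(2041)/9)*5 = (49/9 + sqrt(2041)/9)*5 = 245/9 + 5*sqrt(2041)/9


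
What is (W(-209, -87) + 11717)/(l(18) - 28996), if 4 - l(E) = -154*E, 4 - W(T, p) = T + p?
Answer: -12017/26220 ≈ -0.45831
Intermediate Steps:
W(T, p) = 4 - T - p (W(T, p) = 4 - (T + p) = 4 + (-T - p) = 4 - T - p)
l(E) = 4 + 154*E (l(E) = 4 - (-154)*E = 4 + 154*E)
(W(-209, -87) + 11717)/(l(18) - 28996) = ((4 - 1*(-209) - 1*(-87)) + 11717)/((4 + 154*18) - 28996) = ((4 + 209 + 87) + 11717)/((4 + 2772) - 28996) = (300 + 11717)/(2776 - 28996) = 12017/(-26220) = 12017*(-1/26220) = -12017/26220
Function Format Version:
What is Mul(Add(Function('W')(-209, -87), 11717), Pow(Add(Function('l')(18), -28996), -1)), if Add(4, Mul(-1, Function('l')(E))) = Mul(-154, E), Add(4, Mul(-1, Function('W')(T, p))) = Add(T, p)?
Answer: Rational(-12017, 26220) ≈ -0.45831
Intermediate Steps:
Function('W')(T, p) = Add(4, Mul(-1, T), Mul(-1, p)) (Function('W')(T, p) = Add(4, Mul(-1, Add(T, p))) = Add(4, Add(Mul(-1, T), Mul(-1, p))) = Add(4, Mul(-1, T), Mul(-1, p)))
Function('l')(E) = Add(4, Mul(154, E)) (Function('l')(E) = Add(4, Mul(-1, Mul(-154, E))) = Add(4, Mul(154, E)))
Mul(Add(Function('W')(-209, -87), 11717), Pow(Add(Function('l')(18), -28996), -1)) = Mul(Add(Add(4, Mul(-1, -209), Mul(-1, -87)), 11717), Pow(Add(Add(4, Mul(154, 18)), -28996), -1)) = Mul(Add(Add(4, 209, 87), 11717), Pow(Add(Add(4, 2772), -28996), -1)) = Mul(Add(300, 11717), Pow(Add(2776, -28996), -1)) = Mul(12017, Pow(-26220, -1)) = Mul(12017, Rational(-1, 26220)) = Rational(-12017, 26220)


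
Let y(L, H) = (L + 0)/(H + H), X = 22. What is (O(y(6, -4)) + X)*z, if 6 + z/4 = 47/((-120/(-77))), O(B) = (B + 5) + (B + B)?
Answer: 95667/40 ≈ 2391.7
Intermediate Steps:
y(L, H) = L/(2*H) (y(L, H) = L/((2*H)) = L*(1/(2*H)) = L/(2*H))
O(B) = 5 + 3*B (O(B) = (5 + B) + 2*B = 5 + 3*B)
z = 2899/30 (z = -24 + 4*(47/((-120/(-77)))) = -24 + 4*(47/((-120*(-1/77)))) = -24 + 4*(47/(120/77)) = -24 + 4*(47*(77/120)) = -24 + 4*(3619/120) = -24 + 3619/30 = 2899/30 ≈ 96.633)
(O(y(6, -4)) + X)*z = ((5 + 3*((1/2)*6/(-4))) + 22)*(2899/30) = ((5 + 3*((1/2)*6*(-1/4))) + 22)*(2899/30) = ((5 + 3*(-3/4)) + 22)*(2899/30) = ((5 - 9/4) + 22)*(2899/30) = (11/4 + 22)*(2899/30) = (99/4)*(2899/30) = 95667/40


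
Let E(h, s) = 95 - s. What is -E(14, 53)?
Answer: -42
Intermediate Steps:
-E(14, 53) = -(95 - 1*53) = -(95 - 53) = -1*42 = -42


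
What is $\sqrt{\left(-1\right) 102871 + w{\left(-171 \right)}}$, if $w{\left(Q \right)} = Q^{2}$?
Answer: $i \sqrt{73630} \approx 271.35 i$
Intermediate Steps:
$\sqrt{\left(-1\right) 102871 + w{\left(-171 \right)}} = \sqrt{\left(-1\right) 102871 + \left(-171\right)^{2}} = \sqrt{-102871 + 29241} = \sqrt{-73630} = i \sqrt{73630}$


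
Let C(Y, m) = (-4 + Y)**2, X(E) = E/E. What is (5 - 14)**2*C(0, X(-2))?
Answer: 1296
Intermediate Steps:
X(E) = 1
(5 - 14)**2*C(0, X(-2)) = (5 - 14)**2*(-4 + 0)**2 = (-9)**2*(-4)**2 = 81*16 = 1296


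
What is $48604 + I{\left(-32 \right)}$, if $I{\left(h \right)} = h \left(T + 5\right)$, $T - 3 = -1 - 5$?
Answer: $48540$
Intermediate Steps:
$T = -3$ ($T = 3 - 6 = -3$)
$I{\left(h \right)} = 2 h$ ($I{\left(h \right)} = h \left(-3 + 5\right) = h 2 = 2 h$)
$48604 + I{\left(-32 \right)} = 48604 + 2 \left(-32\right) = 48604 - 64 = 48540$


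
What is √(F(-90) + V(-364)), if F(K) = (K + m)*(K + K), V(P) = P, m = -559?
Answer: 2*√29114 ≈ 341.26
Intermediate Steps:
F(K) = 2*K*(-559 + K) (F(K) = (K - 559)*(K + K) = (-559 + K)*(2*K) = 2*K*(-559 + K))
√(F(-90) + V(-364)) = √(2*(-90)*(-559 - 90) - 364) = √(2*(-90)*(-649) - 364) = √(116820 - 364) = √116456 = 2*√29114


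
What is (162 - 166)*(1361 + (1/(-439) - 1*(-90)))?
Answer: -2547952/439 ≈ -5804.0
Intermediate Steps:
(162 - 166)*(1361 + (1/(-439) - 1*(-90))) = -4*(1361 + (-1/439 + 90)) = -4*(1361 + 39509/439) = -4*636988/439 = -2547952/439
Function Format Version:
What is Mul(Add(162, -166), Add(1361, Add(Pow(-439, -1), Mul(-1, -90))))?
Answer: Rational(-2547952, 439) ≈ -5804.0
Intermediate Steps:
Mul(Add(162, -166), Add(1361, Add(Pow(-439, -1), Mul(-1, -90)))) = Mul(-4, Add(1361, Add(Rational(-1, 439), 90))) = Mul(-4, Add(1361, Rational(39509, 439))) = Mul(-4, Rational(636988, 439)) = Rational(-2547952, 439)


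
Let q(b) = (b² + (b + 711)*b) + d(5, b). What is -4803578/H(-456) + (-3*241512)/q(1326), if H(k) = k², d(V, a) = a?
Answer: -15501296389/666330912 ≈ -23.264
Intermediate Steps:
q(b) = b + b² + b*(711 + b) (q(b) = (b² + (b + 711)*b) + b = (b² + (711 + b)*b) + b = (b² + b*(711 + b)) + b = b + b² + b*(711 + b))
-4803578/H(-456) + (-3*241512)/q(1326) = -4803578/((-456)²) + (-3*241512)/((2*1326*(356 + 1326))) = -4803578/207936 - 724536/(2*1326*1682) = -4803578*1/207936 - 724536/4460664 = -2401789/103968 - 724536*1/4460664 = -2401789/103968 - 1041/6409 = -15501296389/666330912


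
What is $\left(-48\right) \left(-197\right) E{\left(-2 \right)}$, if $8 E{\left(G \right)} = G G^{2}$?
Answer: $-9456$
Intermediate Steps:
$E{\left(G \right)} = \frac{G^{3}}{8}$ ($E{\left(G \right)} = \frac{G G^{2}}{8} = \frac{G^{3}}{8}$)
$\left(-48\right) \left(-197\right) E{\left(-2 \right)} = \left(-48\right) \left(-197\right) \frac{\left(-2\right)^{3}}{8} = 9456 \cdot \frac{1}{8} \left(-8\right) = 9456 \left(-1\right) = -9456$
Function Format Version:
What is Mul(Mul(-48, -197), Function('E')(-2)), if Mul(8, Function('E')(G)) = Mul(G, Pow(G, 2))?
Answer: -9456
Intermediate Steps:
Function('E')(G) = Mul(Rational(1, 8), Pow(G, 3)) (Function('E')(G) = Mul(Rational(1, 8), Mul(G, Pow(G, 2))) = Mul(Rational(1, 8), Pow(G, 3)))
Mul(Mul(-48, -197), Function('E')(-2)) = Mul(Mul(-48, -197), Mul(Rational(1, 8), Pow(-2, 3))) = Mul(9456, Mul(Rational(1, 8), -8)) = Mul(9456, -1) = -9456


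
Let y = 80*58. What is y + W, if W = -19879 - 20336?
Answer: -35575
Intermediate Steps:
W = -40215
y = 4640
y + W = 4640 - 40215 = -35575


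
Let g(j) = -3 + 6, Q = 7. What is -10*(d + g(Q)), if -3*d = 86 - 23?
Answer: 180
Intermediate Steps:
g(j) = 3
d = -21 (d = -(86 - 23)/3 = -⅓*63 = -21)
-10*(d + g(Q)) = -10*(-21 + 3) = -10*(-18) = 180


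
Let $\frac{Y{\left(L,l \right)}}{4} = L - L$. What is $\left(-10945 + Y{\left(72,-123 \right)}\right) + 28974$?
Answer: $18029$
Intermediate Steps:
$Y{\left(L,l \right)} = 0$ ($Y{\left(L,l \right)} = 4 \left(L - L\right) = 4 \cdot 0 = 0$)
$\left(-10945 + Y{\left(72,-123 \right)}\right) + 28974 = \left(-10945 + 0\right) + 28974 = -10945 + 28974 = 18029$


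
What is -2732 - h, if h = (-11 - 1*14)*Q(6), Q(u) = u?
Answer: -2582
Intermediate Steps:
h = -150 (h = (-11 - 1*14)*6 = (-11 - 14)*6 = -25*6 = -150)
-2732 - h = -2732 - 1*(-150) = -2732 + 150 = -2582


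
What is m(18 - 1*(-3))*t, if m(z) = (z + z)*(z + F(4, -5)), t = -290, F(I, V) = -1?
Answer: -243600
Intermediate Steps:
m(z) = 2*z*(-1 + z) (m(z) = (z + z)*(z - 1) = (2*z)*(-1 + z) = 2*z*(-1 + z))
m(18 - 1*(-3))*t = (2*(18 - 1*(-3))*(-1 + (18 - 1*(-3))))*(-290) = (2*(18 + 3)*(-1 + (18 + 3)))*(-290) = (2*21*(-1 + 21))*(-290) = (2*21*20)*(-290) = 840*(-290) = -243600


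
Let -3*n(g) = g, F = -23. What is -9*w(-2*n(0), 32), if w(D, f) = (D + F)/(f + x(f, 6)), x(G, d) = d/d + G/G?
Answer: 207/34 ≈ 6.0882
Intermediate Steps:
n(g) = -g/3
x(G, d) = 2 (x(G, d) = 1 + 1 = 2)
w(D, f) = (-23 + D)/(2 + f) (w(D, f) = (D - 23)/(f + 2) = (-23 + D)/(2 + f))
-9*w(-2*n(0), 32) = -9*(-23 - (-2)*0/3)/(2 + 32) = -9*(-23 - 2*0)/34 = -9*(-23 + 0)/34 = -9*(1/34)*(-23) = -9*(-23)/34 = -1*(-207/34) = 207/34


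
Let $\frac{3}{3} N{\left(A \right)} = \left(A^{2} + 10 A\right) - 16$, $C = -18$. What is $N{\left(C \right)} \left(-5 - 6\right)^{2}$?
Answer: $15488$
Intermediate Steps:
$N{\left(A \right)} = -16 + A^{2} + 10 A$ ($N{\left(A \right)} = \left(A^{2} + 10 A\right) - 16 = -16 + A^{2} + 10 A$)
$N{\left(C \right)} \left(-5 - 6\right)^{2} = \left(-16 + \left(-18\right)^{2} + 10 \left(-18\right)\right) \left(-5 - 6\right)^{2} = \left(-16 + 324 - 180\right) \left(-11\right)^{2} = 128 \cdot 121 = 15488$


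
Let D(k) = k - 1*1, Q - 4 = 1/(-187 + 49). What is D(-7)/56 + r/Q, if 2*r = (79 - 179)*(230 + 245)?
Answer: -1207529/203 ≈ -5948.4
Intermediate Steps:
Q = 551/138 (Q = 4 + 1/(-187 + 49) = 4 + 1/(-138) = 4 - 1/138 = 551/138 ≈ 3.9928)
D(k) = -1 + k (D(k) = k - 1 = -1 + k)
r = -23750 (r = ((79 - 179)*(230 + 245))/2 = (-100*475)/2 = (1/2)*(-47500) = -23750)
D(-7)/56 + r/Q = (-1 - 7)/56 - 23750/551/138 = -8*1/56 - 23750*138/551 = -1/7 - 172500/29 = -1207529/203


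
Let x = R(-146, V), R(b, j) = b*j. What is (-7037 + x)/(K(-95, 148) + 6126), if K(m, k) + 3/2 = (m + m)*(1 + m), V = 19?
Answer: -19622/47969 ≈ -0.40906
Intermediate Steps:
K(m, k) = -3/2 + 2*m*(1 + m) (K(m, k) = -3/2 + (m + m)*(1 + m) = -3/2 + (2*m)*(1 + m) = -3/2 + 2*m*(1 + m))
x = -2774 (x = -146*19 = -2774)
(-7037 + x)/(K(-95, 148) + 6126) = (-7037 - 2774)/((-3/2 + 2*(-95) + 2*(-95)²) + 6126) = -9811/((-3/2 - 190 + 2*9025) + 6126) = -9811/((-3/2 - 190 + 18050) + 6126) = -9811/(35717/2 + 6126) = -9811/47969/2 = -9811*2/47969 = -19622/47969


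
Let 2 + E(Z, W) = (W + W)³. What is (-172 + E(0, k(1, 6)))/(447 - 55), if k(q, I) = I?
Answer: 111/28 ≈ 3.9643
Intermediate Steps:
E(Z, W) = -2 + 8*W³ (E(Z, W) = -2 + (W + W)³ = -2 + (2*W)³ = -2 + 8*W³)
(-172 + E(0, k(1, 6)))/(447 - 55) = (-172 + (-2 + 8*6³))/(447 - 55) = (-172 + (-2 + 8*216))/392 = (-172 + (-2 + 1728))*(1/392) = (-172 + 1726)*(1/392) = 1554*(1/392) = 111/28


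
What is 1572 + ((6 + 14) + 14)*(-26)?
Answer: 688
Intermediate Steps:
1572 + ((6 + 14) + 14)*(-26) = 1572 + (20 + 14)*(-26) = 1572 + 34*(-26) = 1572 - 884 = 688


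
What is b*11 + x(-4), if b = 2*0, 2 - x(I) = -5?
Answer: 7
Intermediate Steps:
x(I) = 7 (x(I) = 2 - 1*(-5) = 2 + 5 = 7)
b = 0
b*11 + x(-4) = 0*11 + 7 = 0 + 7 = 7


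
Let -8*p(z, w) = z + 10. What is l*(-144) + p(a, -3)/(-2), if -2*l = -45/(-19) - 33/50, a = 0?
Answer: 469799/3800 ≈ 123.63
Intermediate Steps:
p(z, w) = -5/4 - z/8 (p(z, w) = -(z + 10)/8 = -(10 + z)/8 = -5/4 - z/8)
l = -1623/1900 (l = -(-45/(-19) - 33/50)/2 = -(-45*(-1/19) - 33*1/50)/2 = -(45/19 - 33/50)/2 = -½*1623/950 = -1623/1900 ≈ -0.85421)
l*(-144) + p(a, -3)/(-2) = -1623/1900*(-144) + (-5/4 - ⅛*0)/(-2) = 58428/475 + (-5/4 + 0)*(-½) = 58428/475 - 5/4*(-½) = 58428/475 + 5/8 = 469799/3800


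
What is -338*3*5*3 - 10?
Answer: -15220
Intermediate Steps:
-338*3*5*3 - 10 = -5070*3 - 10 = -338*45 - 10 = -15210 - 10 = -15220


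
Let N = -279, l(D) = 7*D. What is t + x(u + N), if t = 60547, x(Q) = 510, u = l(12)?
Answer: 61057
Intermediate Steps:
u = 84 (u = 7*12 = 84)
t + x(u + N) = 60547 + 510 = 61057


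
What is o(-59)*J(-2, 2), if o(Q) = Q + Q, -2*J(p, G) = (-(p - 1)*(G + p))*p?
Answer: 0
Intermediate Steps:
J(p, G) = p*(-1 + p)*(G + p)/2 (J(p, G) = -(-(p - 1)*(G + p))*p/2 = -(-(-1 + p)*(G + p))*p/2 = -(-1)*p*(-1 + p)*(G + p)/2 = p*(-1 + p)*(G + p)/2)
o(Q) = 2*Q
o(-59)*J(-2, 2) = (2*(-59))*((½)*(-2)*((-2)² - 1*2 - 1*(-2) + 2*(-2))) = -59*(-2)*(4 - 2 + 2 - 4) = -59*(-2)*0 = -118*0 = 0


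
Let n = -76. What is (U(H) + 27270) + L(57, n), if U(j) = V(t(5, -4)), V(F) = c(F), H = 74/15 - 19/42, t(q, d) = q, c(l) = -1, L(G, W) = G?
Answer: 27326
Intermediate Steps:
H = 941/210 (H = 74*(1/15) - 19*1/42 = 74/15 - 19/42 = 941/210 ≈ 4.4809)
V(F) = -1
U(j) = -1
(U(H) + 27270) + L(57, n) = (-1 + 27270) + 57 = 27269 + 57 = 27326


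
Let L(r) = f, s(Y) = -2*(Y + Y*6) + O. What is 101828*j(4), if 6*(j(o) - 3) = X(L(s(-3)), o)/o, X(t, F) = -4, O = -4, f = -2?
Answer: 865538/3 ≈ 2.8851e+5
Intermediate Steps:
s(Y) = -4 - 14*Y (s(Y) = -2*(Y + Y*6) - 4 = -2*(Y + 6*Y) - 4 = -14*Y - 4 = -4 - 14*Y)
L(r) = -2
j(o) = 3 - 2/(3*o) (j(o) = 3 + (-4/o)/6 = 3 - 2/(3*o))
101828*j(4) = 101828*(3 - ⅔/4) = 101828*(3 - ⅔*¼) = 101828*(3 - ⅙) = 101828*(17/6) = 865538/3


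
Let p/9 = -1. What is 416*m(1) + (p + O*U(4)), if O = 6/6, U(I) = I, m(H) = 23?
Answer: 9563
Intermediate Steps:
p = -9 (p = 9*(-1) = -9)
O = 1 (O = 6*(⅙) = 1)
416*m(1) + (p + O*U(4)) = 416*23 + (-9 + 1*4) = 9568 + (-9 + 4) = 9568 - 5 = 9563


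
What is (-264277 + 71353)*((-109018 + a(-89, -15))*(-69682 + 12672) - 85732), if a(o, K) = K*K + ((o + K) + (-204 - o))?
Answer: -1198962542566512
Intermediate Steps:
a(o, K) = -204 + K + K² (a(o, K) = K² + ((K + o) + (-204 - o)) = K² + (-204 + K) = -204 + K + K²)
(-264277 + 71353)*((-109018 + a(-89, -15))*(-69682 + 12672) - 85732) = (-264277 + 71353)*((-109018 + (-204 - 15 + (-15)²))*(-69682 + 12672) - 85732) = -192924*((-109018 + (-204 - 15 + 225))*(-57010) - 85732) = -192924*((-109018 + 6)*(-57010) - 85732) = -192924*(-109012*(-57010) - 85732) = -192924*(6214774120 - 85732) = -192924*6214688388 = -1198962542566512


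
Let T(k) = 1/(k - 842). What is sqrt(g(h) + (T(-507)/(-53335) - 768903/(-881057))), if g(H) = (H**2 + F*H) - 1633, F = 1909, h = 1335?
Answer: sqrt(17396221066136379804338797895663485)/63391095203155 ≈ 2080.7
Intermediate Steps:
T(k) = 1/(-842 + k)
g(H) = -1633 + H**2 + 1909*H (g(H) = (H**2 + 1909*H) - 1633 = -1633 + H**2 + 1909*H)
sqrt(g(h) + (T(-507)/(-53335) - 768903/(-881057))) = sqrt((-1633 + 1335**2 + 1909*1335) + (1/(-842 - 507*(-53335)) - 768903/(-881057))) = sqrt((-1633 + 1782225 + 2548515) + (-1/53335/(-1349) - 768903*(-1/881057))) = sqrt(4329107 + (-1/1349*(-1/53335) + 768903/881057)) = sqrt(4329107 + (1/71948915 + 768903/881057)) = sqrt(4329107 + 55321737471302/63391095203155) = sqrt(274426889303382203887/63391095203155) = sqrt(17396221066136379804338797895663485)/63391095203155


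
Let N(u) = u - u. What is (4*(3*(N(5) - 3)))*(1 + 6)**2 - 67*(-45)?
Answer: 1251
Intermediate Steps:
N(u) = 0
(4*(3*(N(5) - 3)))*(1 + 6)**2 - 67*(-45) = (4*(3*(0 - 3)))*(1 + 6)**2 - 67*(-45) = (4*(3*(-3)))*7**2 + 3015 = (4*(-9))*49 + 3015 = -36*49 + 3015 = -1764 + 3015 = 1251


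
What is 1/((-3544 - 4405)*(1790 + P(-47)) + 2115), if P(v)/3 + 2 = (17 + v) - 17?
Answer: -1/13058092 ≈ -7.6581e-8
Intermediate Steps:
P(v) = -6 + 3*v (P(v) = -6 + 3*((17 + v) - 17) = -6 + 3*v)
1/((-3544 - 4405)*(1790 + P(-47)) + 2115) = 1/((-3544 - 4405)*(1790 + (-6 + 3*(-47))) + 2115) = 1/(-7949*(1790 + (-6 - 141)) + 2115) = 1/(-7949*(1790 - 147) + 2115) = 1/(-7949*1643 + 2115) = 1/(-13060207 + 2115) = 1/(-13058092) = -1/13058092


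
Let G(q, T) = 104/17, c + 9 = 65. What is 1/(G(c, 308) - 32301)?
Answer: -17/549013 ≈ -3.0965e-5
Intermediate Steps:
c = 56 (c = -9 + 65 = 56)
G(q, T) = 104/17 (G(q, T) = 104*(1/17) = 104/17)
1/(G(c, 308) - 32301) = 1/(104/17 - 32301) = 1/(-549013/17) = -17/549013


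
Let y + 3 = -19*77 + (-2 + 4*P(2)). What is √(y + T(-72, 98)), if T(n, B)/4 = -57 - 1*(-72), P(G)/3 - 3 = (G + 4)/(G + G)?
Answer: I*√1354 ≈ 36.797*I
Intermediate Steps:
P(G) = 9 + 3*(4 + G)/(2*G) (P(G) = 9 + 3*((G + 4)/(G + G)) = 9 + 3*((4 + G)/((2*G))) = 9 + 3*((4 + G)*(1/(2*G))) = 9 + 3*((4 + G)/(2*G)) = 9 + 3*(4 + G)/(2*G))
T(n, B) = 60 (T(n, B) = 4*(-57 - 1*(-72)) = 4*(-57 + 72) = 4*15 = 60)
y = -1414 (y = -3 + (-19*77 + (-2 + 4*(21/2 + 6/2))) = -3 + (-1463 + (-2 + 4*(21/2 + 6*(½)))) = -3 + (-1463 + (-2 + 4*(21/2 + 3))) = -3 + (-1463 + (-2 + 4*(27/2))) = -3 + (-1463 + (-2 + 54)) = -3 + (-1463 + 52) = -3 - 1411 = -1414)
√(y + T(-72, 98)) = √(-1414 + 60) = √(-1354) = I*√1354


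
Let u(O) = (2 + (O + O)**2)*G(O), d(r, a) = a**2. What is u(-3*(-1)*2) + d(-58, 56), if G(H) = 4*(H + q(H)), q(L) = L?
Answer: 10144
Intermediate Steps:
G(H) = 8*H (G(H) = 4*(H + H) = 4*(2*H) = 8*H)
u(O) = 8*O*(2 + 4*O**2) (u(O) = (2 + (O + O)**2)*(8*O) = (2 + (2*O)**2)*(8*O) = (2 + 4*O**2)*(8*O) = 8*O*(2 + 4*O**2))
u(-3*(-1)*2) + d(-58, 56) = (16*(-3*(-1)*2) + 32*(-3*(-1)*2)**3) + 56**2 = (16*(3*2) + 32*(3*2)**3) + 3136 = (16*6 + 32*6**3) + 3136 = (96 + 32*216) + 3136 = (96 + 6912) + 3136 = 7008 + 3136 = 10144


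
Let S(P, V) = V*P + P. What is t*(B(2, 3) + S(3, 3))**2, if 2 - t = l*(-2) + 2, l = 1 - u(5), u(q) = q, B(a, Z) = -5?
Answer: -392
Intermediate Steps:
S(P, V) = P + P*V (S(P, V) = P*V + P = P + P*V)
l = -4 (l = 1 - 1*5 = 1 - 5 = -4)
t = -8 (t = 2 - (-4*(-2) + 2) = 2 - (8 + 2) = 2 - 1*10 = 2 - 10 = -8)
t*(B(2, 3) + S(3, 3))**2 = -8*(-5 + 3*(1 + 3))**2 = -8*(-5 + 3*4)**2 = -8*(-5 + 12)**2 = -8*7**2 = -8*49 = -392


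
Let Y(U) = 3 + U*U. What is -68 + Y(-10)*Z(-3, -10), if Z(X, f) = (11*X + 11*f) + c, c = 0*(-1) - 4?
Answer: -15209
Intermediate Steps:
c = -4 (c = 0 - 4 = -4)
Z(X, f) = -4 + 11*X + 11*f (Z(X, f) = (11*X + 11*f) - 4 = -4 + 11*X + 11*f)
Y(U) = 3 + U²
-68 + Y(-10)*Z(-3, -10) = -68 + (3 + (-10)²)*(-4 + 11*(-3) + 11*(-10)) = -68 + (3 + 100)*(-4 - 33 - 110) = -68 + 103*(-147) = -68 - 15141 = -15209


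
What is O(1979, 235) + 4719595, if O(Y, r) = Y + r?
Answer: 4721809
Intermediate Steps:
O(1979, 235) + 4719595 = (1979 + 235) + 4719595 = 2214 + 4719595 = 4721809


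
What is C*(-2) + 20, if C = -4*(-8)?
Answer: -44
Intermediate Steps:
C = 32
C*(-2) + 20 = 32*(-2) + 20 = -64 + 20 = -44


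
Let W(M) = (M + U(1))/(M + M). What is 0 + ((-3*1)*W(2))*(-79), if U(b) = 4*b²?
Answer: 711/2 ≈ 355.50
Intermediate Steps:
W(M) = (4 + M)/(2*M) (W(M) = (M + 4*1²)/(M + M) = (M + 4*1)/((2*M)) = (M + 4)*(1/(2*M)) = (4 + M)*(1/(2*M)) = (4 + M)/(2*M))
0 + ((-3*1)*W(2))*(-79) = 0 + ((-3*1)*((½)*(4 + 2)/2))*(-79) = 0 - 3*6/(2*2)*(-79) = 0 - 3*3/2*(-79) = 0 - 9/2*(-79) = 0 + 711/2 = 711/2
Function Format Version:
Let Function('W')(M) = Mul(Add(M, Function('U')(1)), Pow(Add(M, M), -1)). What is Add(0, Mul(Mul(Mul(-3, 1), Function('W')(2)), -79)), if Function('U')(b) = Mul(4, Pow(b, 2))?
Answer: Rational(711, 2) ≈ 355.50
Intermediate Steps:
Function('W')(M) = Mul(Rational(1, 2), Pow(M, -1), Add(4, M)) (Function('W')(M) = Mul(Add(M, Mul(4, Pow(1, 2))), Pow(Add(M, M), -1)) = Mul(Add(M, Mul(4, 1)), Pow(Mul(2, M), -1)) = Mul(Add(M, 4), Mul(Rational(1, 2), Pow(M, -1))) = Mul(Add(4, M), Mul(Rational(1, 2), Pow(M, -1))) = Mul(Rational(1, 2), Pow(M, -1), Add(4, M)))
Add(0, Mul(Mul(Mul(-3, 1), Function('W')(2)), -79)) = Add(0, Mul(Mul(Mul(-3, 1), Mul(Rational(1, 2), Pow(2, -1), Add(4, 2))), -79)) = Add(0, Mul(Mul(-3, Mul(Rational(1, 2), Rational(1, 2), 6)), -79)) = Add(0, Mul(Mul(-3, Rational(3, 2)), -79)) = Add(0, Mul(Rational(-9, 2), -79)) = Add(0, Rational(711, 2)) = Rational(711, 2)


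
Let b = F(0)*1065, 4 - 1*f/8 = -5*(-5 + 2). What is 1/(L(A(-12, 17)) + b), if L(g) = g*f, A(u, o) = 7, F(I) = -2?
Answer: -1/2746 ≈ -0.00036417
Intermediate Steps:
f = -88 (f = 32 - (-40)*(-5 + 2) = 32 - (-40)*(-3) = 32 - 8*15 = 32 - 120 = -88)
L(g) = -88*g (L(g) = g*(-88) = -88*g)
b = -2130 (b = -2*1065 = -2130)
1/(L(A(-12, 17)) + b) = 1/(-88*7 - 2130) = 1/(-616 - 2130) = 1/(-2746) = -1/2746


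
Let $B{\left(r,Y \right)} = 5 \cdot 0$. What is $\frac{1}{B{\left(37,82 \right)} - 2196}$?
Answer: $- \frac{1}{2196} \approx -0.00045537$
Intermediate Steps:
$B{\left(r,Y \right)} = 0$
$\frac{1}{B{\left(37,82 \right)} - 2196} = \frac{1}{0 - 2196} = \frac{1}{-2196} = - \frac{1}{2196}$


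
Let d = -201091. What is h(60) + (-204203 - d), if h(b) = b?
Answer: -3052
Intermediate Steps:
h(60) + (-204203 - d) = 60 + (-204203 - 1*(-201091)) = 60 + (-204203 + 201091) = 60 - 3112 = -3052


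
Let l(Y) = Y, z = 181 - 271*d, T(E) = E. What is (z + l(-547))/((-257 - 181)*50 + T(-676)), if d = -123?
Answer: -32967/22576 ≈ -1.4603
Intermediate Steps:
z = 33514 (z = 181 - 271*(-123) = 181 + 33333 = 33514)
(z + l(-547))/((-257 - 181)*50 + T(-676)) = (33514 - 547)/((-257 - 181)*50 - 676) = 32967/(-438*50 - 676) = 32967/(-21900 - 676) = 32967/(-22576) = 32967*(-1/22576) = -32967/22576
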